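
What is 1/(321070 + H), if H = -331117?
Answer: -1/10047 ≈ -9.9532e-5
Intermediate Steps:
1/(321070 + H) = 1/(321070 - 331117) = 1/(-10047) = -1/10047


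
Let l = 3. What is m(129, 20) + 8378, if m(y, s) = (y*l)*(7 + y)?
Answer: 61010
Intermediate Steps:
m(y, s) = 3*y*(7 + y) (m(y, s) = (y*3)*(7 + y) = (3*y)*(7 + y) = 3*y*(7 + y))
m(129, 20) + 8378 = 3*129*(7 + 129) + 8378 = 3*129*136 + 8378 = 52632 + 8378 = 61010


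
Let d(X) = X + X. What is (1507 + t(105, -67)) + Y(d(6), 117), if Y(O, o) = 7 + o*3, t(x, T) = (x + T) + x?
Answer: 2008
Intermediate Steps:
d(X) = 2*X
t(x, T) = T + 2*x (t(x, T) = (T + x) + x = T + 2*x)
Y(O, o) = 7 + 3*o
(1507 + t(105, -67)) + Y(d(6), 117) = (1507 + (-67 + 2*105)) + (7 + 3*117) = (1507 + (-67 + 210)) + (7 + 351) = (1507 + 143) + 358 = 1650 + 358 = 2008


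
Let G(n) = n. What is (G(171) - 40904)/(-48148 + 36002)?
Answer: 40733/12146 ≈ 3.3536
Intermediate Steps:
(G(171) - 40904)/(-48148 + 36002) = (171 - 40904)/(-48148 + 36002) = -40733/(-12146) = -40733*(-1/12146) = 40733/12146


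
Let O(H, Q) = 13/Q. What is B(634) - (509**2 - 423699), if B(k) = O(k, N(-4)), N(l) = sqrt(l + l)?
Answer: 164618 - 13*I*sqrt(2)/4 ≈ 1.6462e+5 - 4.5962*I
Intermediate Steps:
N(l) = sqrt(2)*sqrt(l) (N(l) = sqrt(2*l) = sqrt(2)*sqrt(l))
B(k) = -13*I*sqrt(2)/4 (B(k) = 13/((sqrt(2)*sqrt(-4))) = 13/((sqrt(2)*(2*I))) = 13/((2*I*sqrt(2))) = 13*(-I*sqrt(2)/4) = -13*I*sqrt(2)/4)
B(634) - (509**2 - 423699) = -13*I*sqrt(2)/4 - (509**2 - 423699) = -13*I*sqrt(2)/4 - (259081 - 423699) = -13*I*sqrt(2)/4 - 1*(-164618) = -13*I*sqrt(2)/4 + 164618 = 164618 - 13*I*sqrt(2)/4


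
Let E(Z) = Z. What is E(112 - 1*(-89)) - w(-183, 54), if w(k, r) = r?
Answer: 147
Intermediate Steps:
E(112 - 1*(-89)) - w(-183, 54) = (112 - 1*(-89)) - 1*54 = (112 + 89) - 54 = 201 - 54 = 147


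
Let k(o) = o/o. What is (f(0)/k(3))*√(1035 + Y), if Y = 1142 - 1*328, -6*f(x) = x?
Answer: 0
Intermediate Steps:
f(x) = -x/6
Y = 814 (Y = 1142 - 328 = 814)
k(o) = 1
(f(0)/k(3))*√(1035 + Y) = (-⅙*0/1)*√(1035 + 814) = (0*1)*√1849 = 0*43 = 0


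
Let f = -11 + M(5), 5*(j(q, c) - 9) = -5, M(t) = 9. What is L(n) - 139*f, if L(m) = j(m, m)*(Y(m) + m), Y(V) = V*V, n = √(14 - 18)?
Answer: 246 + 16*I ≈ 246.0 + 16.0*I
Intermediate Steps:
j(q, c) = 8 (j(q, c) = 9 + (⅕)*(-5) = 9 - 1 = 8)
n = 2*I (n = √(-4) = 2*I ≈ 2.0*I)
f = -2 (f = -11 + 9 = -2)
Y(V) = V²
L(m) = 8*m + 8*m² (L(m) = 8*(m² + m) = 8*(m + m²) = 8*m + 8*m²)
L(n) - 139*f = 8*(2*I)*(1 + 2*I) - 139*(-2) = 16*I*(1 + 2*I) + 278 = 278 + 16*I*(1 + 2*I)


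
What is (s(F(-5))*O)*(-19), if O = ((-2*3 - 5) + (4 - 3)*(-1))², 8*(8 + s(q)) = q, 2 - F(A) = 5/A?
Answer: 20862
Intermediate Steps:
F(A) = 2 - 5/A
s(q) = -8 + q/8
O = 144 (O = ((-6 - 5) + 1*(-1))² = (-11 - 1)² = (-12)² = 144)
(s(F(-5))*O)*(-19) = ((-8 + (2 - 5/(-5))/8)*144)*(-19) = ((-8 + (2 - 5*(-⅕))/8)*144)*(-19) = ((-8 + (2 + 1)/8)*144)*(-19) = ((-8 + (⅛)*3)*144)*(-19) = ((-8 + 3/8)*144)*(-19) = -61/8*144*(-19) = -1098*(-19) = 20862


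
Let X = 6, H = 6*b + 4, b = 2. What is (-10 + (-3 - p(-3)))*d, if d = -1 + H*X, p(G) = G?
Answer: -950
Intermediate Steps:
H = 16 (H = 6*2 + 4 = 12 + 4 = 16)
d = 95 (d = -1 + 16*6 = -1 + 96 = 95)
(-10 + (-3 - p(-3)))*d = (-10 + (-3 - 1*(-3)))*95 = (-10 + (-3 + 3))*95 = (-10 + 0)*95 = -10*95 = -950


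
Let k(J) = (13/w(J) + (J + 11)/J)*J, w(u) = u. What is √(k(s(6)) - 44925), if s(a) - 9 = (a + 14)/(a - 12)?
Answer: I*√404058/3 ≈ 211.89*I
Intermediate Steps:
s(a) = 9 + (14 + a)/(-12 + a) (s(a) = 9 + (a + 14)/(a - 12) = 9 + (14 + a)/(-12 + a))
k(J) = J*(13/J + (11 + J)/J) (k(J) = (13/J + (J + 11)/J)*J = (13/J + (11 + J)/J)*J = J*(13/J + (11 + J)/J))
√(k(s(6)) - 44925) = √((24 + 2*(-47 + 5*6)/(-12 + 6)) - 44925) = √((24 + 2*(-47 + 30)/(-6)) - 44925) = √((24 + 2*(-⅙)*(-17)) - 44925) = √((24 + 17/3) - 44925) = √(89/3 - 44925) = √(-134686/3) = I*√404058/3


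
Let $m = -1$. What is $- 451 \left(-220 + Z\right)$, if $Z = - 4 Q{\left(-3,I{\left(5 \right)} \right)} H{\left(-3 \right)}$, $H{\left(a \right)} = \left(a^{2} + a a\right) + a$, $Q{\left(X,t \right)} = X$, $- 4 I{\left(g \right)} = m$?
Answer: $18040$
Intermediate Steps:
$I{\left(g \right)} = \frac{1}{4}$ ($I{\left(g \right)} = \left(- \frac{1}{4}\right) \left(-1\right) = \frac{1}{4}$)
$H{\left(a \right)} = a + 2 a^{2}$ ($H{\left(a \right)} = \left(a^{2} + a^{2}\right) + a = 2 a^{2} + a = a + 2 a^{2}$)
$Z = 180$ ($Z = \left(-4\right) \left(-3\right) \left(- 3 \left(1 + 2 \left(-3\right)\right)\right) = 12 \left(- 3 \left(1 - 6\right)\right) = 12 \left(\left(-3\right) \left(-5\right)\right) = 12 \cdot 15 = 180$)
$- 451 \left(-220 + Z\right) = - 451 \left(-220 + 180\right) = \left(-451\right) \left(-40\right) = 18040$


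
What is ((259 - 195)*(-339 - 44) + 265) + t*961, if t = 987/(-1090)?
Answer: -27377737/1090 ≈ -25117.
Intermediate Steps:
t = -987/1090 (t = 987*(-1/1090) = -987/1090 ≈ -0.90550)
((259 - 195)*(-339 - 44) + 265) + t*961 = ((259 - 195)*(-339 - 44) + 265) - 987/1090*961 = (64*(-383) + 265) - 948507/1090 = (-24512 + 265) - 948507/1090 = -24247 - 948507/1090 = -27377737/1090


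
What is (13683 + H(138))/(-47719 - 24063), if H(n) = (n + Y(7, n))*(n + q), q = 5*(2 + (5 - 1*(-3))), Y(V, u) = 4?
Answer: -40379/71782 ≈ -0.56252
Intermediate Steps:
q = 50 (q = 5*(2 + (5 + 3)) = 5*(2 + 8) = 5*10 = 50)
H(n) = (4 + n)*(50 + n) (H(n) = (n + 4)*(n + 50) = (4 + n)*(50 + n))
(13683 + H(138))/(-47719 - 24063) = (13683 + (200 + 138² + 54*138))/(-47719 - 24063) = (13683 + (200 + 19044 + 7452))/(-71782) = (13683 + 26696)*(-1/71782) = 40379*(-1/71782) = -40379/71782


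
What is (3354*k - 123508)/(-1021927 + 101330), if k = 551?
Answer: -1724546/920597 ≈ -1.8733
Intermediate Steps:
(3354*k - 123508)/(-1021927 + 101330) = (3354*551 - 123508)/(-1021927 + 101330) = (1848054 - 123508)/(-920597) = 1724546*(-1/920597) = -1724546/920597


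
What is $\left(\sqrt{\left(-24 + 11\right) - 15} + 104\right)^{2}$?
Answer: $10788 + 416 i \sqrt{7} \approx 10788.0 + 1100.6 i$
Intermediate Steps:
$\left(\sqrt{\left(-24 + 11\right) - 15} + 104\right)^{2} = \left(\sqrt{-13 - 15} + 104\right)^{2} = \left(\sqrt{-28} + 104\right)^{2} = \left(2 i \sqrt{7} + 104\right)^{2} = \left(104 + 2 i \sqrt{7}\right)^{2}$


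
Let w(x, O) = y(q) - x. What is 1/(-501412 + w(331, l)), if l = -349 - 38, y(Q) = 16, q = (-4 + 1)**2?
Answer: -1/501727 ≈ -1.9931e-6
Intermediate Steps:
q = 9 (q = (-3)**2 = 9)
l = -387
w(x, O) = 16 - x
1/(-501412 + w(331, l)) = 1/(-501412 + (16 - 1*331)) = 1/(-501412 + (16 - 331)) = 1/(-501412 - 315) = 1/(-501727) = -1/501727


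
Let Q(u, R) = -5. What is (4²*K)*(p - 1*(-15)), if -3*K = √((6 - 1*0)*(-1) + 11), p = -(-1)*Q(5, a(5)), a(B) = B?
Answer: -160*√5/3 ≈ -119.26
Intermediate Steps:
p = -5 (p = -(-1)*(-5) = -1*5 = -5)
K = -√5/3 (K = -√((6 - 1*0)*(-1) + 11)/3 = -√((6 + 0)*(-1) + 11)/3 = -√(6*(-1) + 11)/3 = -√(-6 + 11)/3 = -√5/3 ≈ -0.74536)
(4²*K)*(p - 1*(-15)) = (4²*(-√5/3))*(-5 - 1*(-15)) = (16*(-√5/3))*(-5 + 15) = -16*√5/3*10 = -160*√5/3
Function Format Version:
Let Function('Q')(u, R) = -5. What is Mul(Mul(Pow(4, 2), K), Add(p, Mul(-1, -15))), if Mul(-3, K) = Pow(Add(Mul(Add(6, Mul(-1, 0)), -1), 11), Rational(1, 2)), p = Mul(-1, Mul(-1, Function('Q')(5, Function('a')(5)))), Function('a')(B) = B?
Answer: Mul(Rational(-160, 3), Pow(5, Rational(1, 2))) ≈ -119.26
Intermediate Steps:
p = -5 (p = Mul(-1, Mul(-1, -5)) = Mul(-1, 5) = -5)
K = Mul(Rational(-1, 3), Pow(5, Rational(1, 2))) (K = Mul(Rational(-1, 3), Pow(Add(Mul(Add(6, Mul(-1, 0)), -1), 11), Rational(1, 2))) = Mul(Rational(-1, 3), Pow(Add(Mul(Add(6, 0), -1), 11), Rational(1, 2))) = Mul(Rational(-1, 3), Pow(Add(Mul(6, -1), 11), Rational(1, 2))) = Mul(Rational(-1, 3), Pow(Add(-6, 11), Rational(1, 2))) = Mul(Rational(-1, 3), Pow(5, Rational(1, 2))) ≈ -0.74536)
Mul(Mul(Pow(4, 2), K), Add(p, Mul(-1, -15))) = Mul(Mul(Pow(4, 2), Mul(Rational(-1, 3), Pow(5, Rational(1, 2)))), Add(-5, Mul(-1, -15))) = Mul(Mul(16, Mul(Rational(-1, 3), Pow(5, Rational(1, 2)))), Add(-5, 15)) = Mul(Mul(Rational(-16, 3), Pow(5, Rational(1, 2))), 10) = Mul(Rational(-160, 3), Pow(5, Rational(1, 2)))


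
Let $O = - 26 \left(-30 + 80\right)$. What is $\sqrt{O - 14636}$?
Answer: $8 i \sqrt{249} \approx 126.24 i$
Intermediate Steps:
$O = -1300$ ($O = \left(-26\right) 50 = -1300$)
$\sqrt{O - 14636} = \sqrt{-1300 - 14636} = \sqrt{-15936} = 8 i \sqrt{249}$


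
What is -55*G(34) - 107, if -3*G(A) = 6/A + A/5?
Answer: 1066/51 ≈ 20.902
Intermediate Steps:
G(A) = -2/A - A/15 (G(A) = -(6/A + A/5)/3 = -2/A - A/15)
-55*G(34) - 107 = -55*(-2/34 - 1/15*34) - 107 = -55*(-2*1/34 - 34/15) - 107 = -55*(-1/17 - 34/15) - 107 = -55*(-593/255) - 107 = 6523/51 - 107 = 1066/51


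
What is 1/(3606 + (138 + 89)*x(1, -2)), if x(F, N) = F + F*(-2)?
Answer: 1/3379 ≈ 0.00029595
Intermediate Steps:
x(F, N) = -F (x(F, N) = F - 2*F = -F)
1/(3606 + (138 + 89)*x(1, -2)) = 1/(3606 + (138 + 89)*(-1*1)) = 1/(3606 + 227*(-1)) = 1/(3606 - 227) = 1/3379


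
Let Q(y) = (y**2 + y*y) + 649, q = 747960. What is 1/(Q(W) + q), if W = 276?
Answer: 1/900961 ≈ 1.1099e-6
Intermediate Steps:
Q(y) = 649 + 2*y**2 (Q(y) = (y**2 + y**2) + 649 = 2*y**2 + 649 = 649 + 2*y**2)
1/(Q(W) + q) = 1/((649 + 2*276**2) + 747960) = 1/((649 + 2*76176) + 747960) = 1/((649 + 152352) + 747960) = 1/(153001 + 747960) = 1/900961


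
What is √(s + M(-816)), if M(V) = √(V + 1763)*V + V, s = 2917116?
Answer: 2*√(729075 - 204*√947) ≈ 1700.3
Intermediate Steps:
M(V) = V + V*√(1763 + V) (M(V) = √(1763 + V)*V + V = V*√(1763 + V) + V = V + V*√(1763 + V))
√(s + M(-816)) = √(2917116 - 816*(1 + √(1763 - 816))) = √(2917116 - 816*(1 + √947)) = √(2917116 + (-816 - 816*√947)) = √(2916300 - 816*√947)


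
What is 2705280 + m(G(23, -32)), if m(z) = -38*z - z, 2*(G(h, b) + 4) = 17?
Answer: 5410209/2 ≈ 2.7051e+6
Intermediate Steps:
G(h, b) = 9/2 (G(h, b) = -4 + (½)*17 = -4 + 17/2 = 9/2)
m(z) = -39*z
2705280 + m(G(23, -32)) = 2705280 - 39*9/2 = 2705280 - 351/2 = 5410209/2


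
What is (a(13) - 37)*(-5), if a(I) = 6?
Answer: 155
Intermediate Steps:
(a(13) - 37)*(-5) = (6 - 37)*(-5) = -31*(-5) = 155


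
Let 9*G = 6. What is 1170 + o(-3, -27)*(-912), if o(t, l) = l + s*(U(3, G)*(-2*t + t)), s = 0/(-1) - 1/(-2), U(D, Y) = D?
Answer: 21690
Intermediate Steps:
G = 2/3 (G = (1/9)*6 = 2/3 ≈ 0.66667)
s = 1/2 (s = 0*(-1) - 1*(-1/2) = 0 + 1/2 = 1/2 ≈ 0.50000)
o(t, l) = l - 3*t/2 (o(t, l) = l + (3*(-2*t + t))/2 = l + (3*(-t))/2 = l + (-3*t)/2 = l - 3*t/2)
1170 + o(-3, -27)*(-912) = 1170 + (-27 - 3/2*(-3))*(-912) = 1170 + (-27 + 9/2)*(-912) = 1170 - 45/2*(-912) = 1170 + 20520 = 21690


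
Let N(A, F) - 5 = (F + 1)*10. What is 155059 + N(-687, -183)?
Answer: 153244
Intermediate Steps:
N(A, F) = 15 + 10*F (N(A, F) = 5 + (F + 1)*10 = 5 + (1 + F)*10 = 5 + (10 + 10*F) = 15 + 10*F)
155059 + N(-687, -183) = 155059 + (15 + 10*(-183)) = 155059 + (15 - 1830) = 155059 - 1815 = 153244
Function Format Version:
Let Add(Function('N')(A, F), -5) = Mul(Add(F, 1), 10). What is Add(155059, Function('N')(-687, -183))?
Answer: 153244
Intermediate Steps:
Function('N')(A, F) = Add(15, Mul(10, F)) (Function('N')(A, F) = Add(5, Mul(Add(F, 1), 10)) = Add(5, Mul(Add(1, F), 10)) = Add(5, Add(10, Mul(10, F))) = Add(15, Mul(10, F)))
Add(155059, Function('N')(-687, -183)) = Add(155059, Add(15, Mul(10, -183))) = Add(155059, Add(15, -1830)) = Add(155059, -1815) = 153244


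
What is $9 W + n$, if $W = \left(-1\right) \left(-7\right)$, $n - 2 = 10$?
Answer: $75$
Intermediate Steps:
$n = 12$ ($n = 2 + 10 = 12$)
$W = 7$
$9 W + n = 9 \cdot 7 + 12 = 63 + 12 = 75$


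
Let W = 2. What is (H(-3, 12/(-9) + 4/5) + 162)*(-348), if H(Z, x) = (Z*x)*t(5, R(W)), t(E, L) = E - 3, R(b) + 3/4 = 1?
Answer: -287448/5 ≈ -57490.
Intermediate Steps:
R(b) = ¼ (R(b) = -¾ + 1 = ¼)
t(E, L) = -3 + E
H(Z, x) = 2*Z*x (H(Z, x) = (Z*x)*(-3 + 5) = (Z*x)*2 = 2*Z*x)
(H(-3, 12/(-9) + 4/5) + 162)*(-348) = (2*(-3)*(12/(-9) + 4/5) + 162)*(-348) = (2*(-3)*(12*(-⅑) + 4*(⅕)) + 162)*(-348) = (2*(-3)*(-4/3 + ⅘) + 162)*(-348) = (2*(-3)*(-8/15) + 162)*(-348) = (16/5 + 162)*(-348) = (826/5)*(-348) = -287448/5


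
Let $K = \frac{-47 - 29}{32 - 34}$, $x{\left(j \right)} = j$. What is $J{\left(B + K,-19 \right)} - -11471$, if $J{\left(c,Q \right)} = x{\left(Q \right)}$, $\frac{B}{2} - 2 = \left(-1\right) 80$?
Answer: $11452$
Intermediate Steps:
$K = 38$ ($K = - \frac{76}{-2} = \left(-76\right) \left(- \frac{1}{2}\right) = 38$)
$B = -156$ ($B = 4 + 2 \left(\left(-1\right) 80\right) = 4 + 2 \left(-80\right) = 4 - 160 = -156$)
$J{\left(c,Q \right)} = Q$
$J{\left(B + K,-19 \right)} - -11471 = -19 - -11471 = -19 + 11471 = 11452$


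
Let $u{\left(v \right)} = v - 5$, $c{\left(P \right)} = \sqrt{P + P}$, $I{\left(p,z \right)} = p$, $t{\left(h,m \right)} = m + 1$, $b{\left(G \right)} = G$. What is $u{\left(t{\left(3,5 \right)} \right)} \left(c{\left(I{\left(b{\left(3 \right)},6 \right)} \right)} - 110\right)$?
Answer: $-110 + \sqrt{6} \approx -107.55$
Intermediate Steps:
$t{\left(h,m \right)} = 1 + m$
$c{\left(P \right)} = \sqrt{2} \sqrt{P}$ ($c{\left(P \right)} = \sqrt{2 P} = \sqrt{2} \sqrt{P}$)
$u{\left(v \right)} = -5 + v$ ($u{\left(v \right)} = v - 5 = -5 + v$)
$u{\left(t{\left(3,5 \right)} \right)} \left(c{\left(I{\left(b{\left(3 \right)},6 \right)} \right)} - 110\right) = \left(-5 + \left(1 + 5\right)\right) \left(\sqrt{2} \sqrt{3} - 110\right) = \left(-5 + 6\right) \left(\sqrt{6} - 110\right) = 1 \left(-110 + \sqrt{6}\right) = -110 + \sqrt{6}$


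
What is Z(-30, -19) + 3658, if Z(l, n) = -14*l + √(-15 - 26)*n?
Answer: 4078 - 19*I*√41 ≈ 4078.0 - 121.66*I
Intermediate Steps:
Z(l, n) = -14*l + I*n*√41 (Z(l, n) = -14*l + √(-41)*n = -14*l + (I*√41)*n = -14*l + I*n*√41)
Z(-30, -19) + 3658 = (-14*(-30) + I*(-19)*√41) + 3658 = (420 - 19*I*√41) + 3658 = 4078 - 19*I*√41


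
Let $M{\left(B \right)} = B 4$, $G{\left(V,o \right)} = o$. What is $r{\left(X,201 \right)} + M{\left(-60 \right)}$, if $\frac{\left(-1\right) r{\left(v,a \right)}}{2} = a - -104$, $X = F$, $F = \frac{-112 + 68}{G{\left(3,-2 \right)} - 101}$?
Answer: $-850$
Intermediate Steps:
$F = \frac{44}{103}$ ($F = \frac{-112 + 68}{-2 - 101} = - \frac{44}{-103} = \left(-44\right) \left(- \frac{1}{103}\right) = \frac{44}{103} \approx 0.42718$)
$X = \frac{44}{103} \approx 0.42718$
$r{\left(v,a \right)} = -208 - 2 a$ ($r{\left(v,a \right)} = - 2 \left(a - -104\right) = - 2 \left(a + 104\right) = - 2 \left(104 + a\right) = -208 - 2 a$)
$M{\left(B \right)} = 4 B$
$r{\left(X,201 \right)} + M{\left(-60 \right)} = \left(-208 - 402\right) + 4 \left(-60\right) = \left(-208 - 402\right) - 240 = -610 - 240 = -850$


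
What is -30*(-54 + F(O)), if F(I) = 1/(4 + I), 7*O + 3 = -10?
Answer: 1606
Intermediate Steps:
O = -13/7 (O = -3/7 + (1/7)*(-10) = -3/7 - 10/7 = -13/7 ≈ -1.8571)
-30*(-54 + F(O)) = -30*(-54 + 1/(4 - 13/7)) = -30*(-54 + 1/(15/7)) = -30*(-54 + 7/15) = -30*(-803/15) = 1606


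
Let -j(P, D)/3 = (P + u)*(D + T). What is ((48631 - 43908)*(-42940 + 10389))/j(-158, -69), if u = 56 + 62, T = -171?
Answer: 153738373/28800 ≈ 5338.1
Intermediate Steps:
u = 118
j(P, D) = -3*(-171 + D)*(118 + P) (j(P, D) = -3*(P + 118)*(D - 171) = -3*(118 + P)*(-171 + D) = -3*(-171 + D)*(118 + P))
((48631 - 43908)*(-42940 + 10389))/j(-158, -69) = ((48631 - 43908)*(-42940 + 10389))/(60534 - 354*(-69) + 513*(-158) - 3*(-69)*(-158)) = (4723*(-32551))/(60534 + 24426 - 81054 - 32706) = -153738373/(-28800) = -153738373*(-1/28800) = 153738373/28800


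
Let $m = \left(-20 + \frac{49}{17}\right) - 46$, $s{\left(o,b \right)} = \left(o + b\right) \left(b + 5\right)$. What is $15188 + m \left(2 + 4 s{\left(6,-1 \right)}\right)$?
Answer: $\frac{170210}{17} \approx 10012.0$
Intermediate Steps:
$s{\left(o,b \right)} = \left(5 + b\right) \left(b + o\right)$ ($s{\left(o,b \right)} = \left(b + o\right) \left(5 + b\right) = \left(5 + b\right) \left(b + o\right)$)
$m = - \frac{1073}{17}$ ($m = \left(-20 + 49 \cdot \frac{1}{17}\right) - 46 = \left(-20 + \frac{49}{17}\right) - 46 = - \frac{291}{17} - 46 = - \frac{1073}{17} \approx -63.118$)
$15188 + m \left(2 + 4 s{\left(6,-1 \right)}\right) = 15188 - \frac{1073 \left(2 + 4 \left(\left(-1\right)^{2} + 5 \left(-1\right) + 5 \cdot 6 - 6\right)\right)}{17} = 15188 - \frac{1073 \left(2 + 4 \left(1 - 5 + 30 - 6\right)\right)}{17} = 15188 - \frac{1073 \left(2 + 4 \cdot 20\right)}{17} = 15188 - \frac{1073 \left(2 + 80\right)}{17} = 15188 - \frac{87986}{17} = \frac{170210}{17}$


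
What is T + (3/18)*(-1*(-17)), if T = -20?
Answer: -103/6 ≈ -17.167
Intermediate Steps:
T + (3/18)*(-1*(-17)) = -20 + (3/18)*(-1*(-17)) = -20 + (3*(1/18))*17 = -20 + (⅙)*17 = -20 + 17/6 = -103/6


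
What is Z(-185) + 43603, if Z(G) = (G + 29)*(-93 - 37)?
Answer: 63883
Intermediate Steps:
Z(G) = -3770 - 130*G (Z(G) = (29 + G)*(-130) = -3770 - 130*G)
Z(-185) + 43603 = (-3770 - 130*(-185)) + 43603 = (-3770 + 24050) + 43603 = 20280 + 43603 = 63883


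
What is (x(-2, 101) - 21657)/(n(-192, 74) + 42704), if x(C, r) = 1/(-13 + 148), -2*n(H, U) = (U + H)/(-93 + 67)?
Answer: -76016044/149883075 ≈ -0.50717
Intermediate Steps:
n(H, U) = H/52 + U/52 (n(H, U) = -(U + H)/(2*(-93 + 67)) = -(H + U)/(2*(-26)) = -(H + U)*(-1)/(2*26) = -(-H/26 - U/26)/2 = H/52 + U/52)
x(C, r) = 1/135
(x(-2, 101) - 21657)/(n(-192, 74) + 42704) = (1/135 - 21657)/(((1/52)*(-192) + (1/52)*74) + 42704) = -2923694/(135*((-48/13 + 37/26) + 42704)) = -2923694/(135*(-59/26 + 42704)) = -2923694/(135*1110245/26) = -2923694/135*26/1110245 = -76016044/149883075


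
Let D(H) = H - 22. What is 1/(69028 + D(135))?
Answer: 1/69141 ≈ 1.4463e-5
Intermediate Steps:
D(H) = -22 + H
1/(69028 + D(135)) = 1/(69028 + (-22 + 135)) = 1/(69028 + 113) = 1/69141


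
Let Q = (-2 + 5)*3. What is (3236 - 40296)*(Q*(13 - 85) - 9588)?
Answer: 379346160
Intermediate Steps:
Q = 9 (Q = 3*3 = 9)
(3236 - 40296)*(Q*(13 - 85) - 9588) = (3236 - 40296)*(9*(13 - 85) - 9588) = -37060*(9*(-72) - 9588) = -37060*(-648 - 9588) = -37060*(-10236) = 379346160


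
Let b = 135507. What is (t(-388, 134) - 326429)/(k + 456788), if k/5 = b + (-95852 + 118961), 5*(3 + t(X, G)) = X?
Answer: -408137/1562335 ≈ -0.26124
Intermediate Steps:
t(X, G) = -3 + X/5
k = 793080 (k = 5*(135507 + (-95852 + 118961)) = 5*(135507 + 23109) = 5*158616 = 793080)
(t(-388, 134) - 326429)/(k + 456788) = ((-3 + (1/5)*(-388)) - 326429)/(793080 + 456788) = ((-3 - 388/5) - 326429)/1249868 = (-403/5 - 326429)*(1/1249868) = -1632548/5*1/1249868 = -408137/1562335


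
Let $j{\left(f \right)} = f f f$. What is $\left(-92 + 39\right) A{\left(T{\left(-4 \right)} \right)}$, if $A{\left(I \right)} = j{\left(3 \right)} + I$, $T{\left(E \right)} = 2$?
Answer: $-1537$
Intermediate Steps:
$j{\left(f \right)} = f^{3}$ ($j{\left(f \right)} = f^{2} f = f^{3}$)
$A{\left(I \right)} = 27 + I$ ($A{\left(I \right)} = 3^{3} + I = 27 + I$)
$\left(-92 + 39\right) A{\left(T{\left(-4 \right)} \right)} = \left(-92 + 39\right) \left(27 + 2\right) = \left(-53\right) 29 = -1537$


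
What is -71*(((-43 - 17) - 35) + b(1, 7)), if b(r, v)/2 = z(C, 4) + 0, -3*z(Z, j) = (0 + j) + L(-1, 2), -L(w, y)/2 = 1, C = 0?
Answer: 20519/3 ≈ 6839.7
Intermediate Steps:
L(w, y) = -2 (L(w, y) = -2*1 = -2)
z(Z, j) = ⅔ - j/3 (z(Z, j) = -((0 + j) - 2)/3 = -(j - 2)/3 = -(-2 + j)/3 = ⅔ - j/3)
b(r, v) = -4/3 (b(r, v) = 2*((⅔ - ⅓*4) + 0) = 2*((⅔ - 4/3) + 0) = 2*(-⅔ + 0) = 2*(-⅔) = -4/3)
-71*(((-43 - 17) - 35) + b(1, 7)) = -71*(((-43 - 17) - 35) - 4/3) = -71*((-60 - 35) - 4/3) = -71*(-95 - 4/3) = -71*(-289/3) = 20519/3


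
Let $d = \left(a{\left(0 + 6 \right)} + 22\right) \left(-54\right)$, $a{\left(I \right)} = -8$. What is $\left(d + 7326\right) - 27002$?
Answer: $-20432$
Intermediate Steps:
$d = -756$ ($d = \left(-8 + 22\right) \left(-54\right) = 14 \left(-54\right) = -756$)
$\left(d + 7326\right) - 27002 = \left(-756 + 7326\right) - 27002 = 6570 - 27002 = -20432$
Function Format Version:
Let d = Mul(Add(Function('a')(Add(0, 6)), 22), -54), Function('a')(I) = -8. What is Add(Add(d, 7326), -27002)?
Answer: -20432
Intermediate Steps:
d = -756 (d = Mul(Add(-8, 22), -54) = Mul(14, -54) = -756)
Add(Add(d, 7326), -27002) = Add(Add(-756, 7326), -27002) = Add(6570, -27002) = -20432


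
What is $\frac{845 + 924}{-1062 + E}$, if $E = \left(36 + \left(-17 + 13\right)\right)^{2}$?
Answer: $- \frac{1769}{38} \approx -46.553$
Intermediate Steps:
$E = 1024$ ($E = \left(36 - 4\right)^{2} = 32^{2} = 1024$)
$\frac{845 + 924}{-1062 + E} = \frac{845 + 924}{-1062 + 1024} = \frac{1769}{-38} = 1769 \left(- \frac{1}{38}\right) = - \frac{1769}{38}$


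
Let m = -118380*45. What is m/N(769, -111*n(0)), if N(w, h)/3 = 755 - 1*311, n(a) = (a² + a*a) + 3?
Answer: -147975/37 ≈ -3999.3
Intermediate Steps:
n(a) = 3 + 2*a² (n(a) = (a² + a²) + 3 = 2*a² + 3 = 3 + 2*a²)
N(w, h) = 1332 (N(w, h) = 3*(755 - 1*311) = 3*(755 - 311) = 3*444 = 1332)
m = -5327100
m/N(769, -111*n(0)) = -5327100/1332 = -5327100*1/1332 = -147975/37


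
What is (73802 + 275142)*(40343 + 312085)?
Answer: 122977636032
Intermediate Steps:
(73802 + 275142)*(40343 + 312085) = 348944*352428 = 122977636032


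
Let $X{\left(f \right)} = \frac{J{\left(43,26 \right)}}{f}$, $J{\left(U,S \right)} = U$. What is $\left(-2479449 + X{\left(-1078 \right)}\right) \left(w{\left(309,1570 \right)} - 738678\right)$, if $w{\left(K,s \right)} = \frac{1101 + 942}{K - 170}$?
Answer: $\frac{274432328774176935}{149842} \approx 1.8315 \cdot 10^{12}$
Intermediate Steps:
$w{\left(K,s \right)} = \frac{2043}{-170 + K}$
$X{\left(f \right)} = \frac{43}{f}$
$\left(-2479449 + X{\left(-1078 \right)}\right) \left(w{\left(309,1570 \right)} - 738678\right) = \left(-2479449 + \frac{43}{-1078}\right) \left(\frac{2043}{-170 + 309} - 738678\right) = \left(-2479449 + 43 \left(- \frac{1}{1078}\right)\right) \left(\frac{2043}{139} - 738678\right) = \left(-2479449 - \frac{43}{1078}\right) \left(2043 \cdot \frac{1}{139} - 738678\right) = - \frac{2672846065 \left(\frac{2043}{139} - 738678\right)}{1078} = \left(- \frac{2672846065}{1078}\right) \left(- \frac{102674199}{139}\right) = \frac{274432328774176935}{149842}$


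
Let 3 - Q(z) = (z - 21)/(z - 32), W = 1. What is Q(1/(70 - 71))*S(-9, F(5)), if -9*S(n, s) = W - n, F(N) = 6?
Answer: -70/27 ≈ -2.5926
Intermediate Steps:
S(n, s) = -⅑ + n/9 (S(n, s) = -(1 - n)/9 = -⅑ + n/9)
Q(z) = 3 - (-21 + z)/(-32 + z) (Q(z) = 3 - (z - 21)/(z - 32) = 3 - (-21 + z)/(-32 + z))
Q(1/(70 - 71))*S(-9, F(5)) = ((-75 + 2/(70 - 71))/(-32 + 1/(70 - 71)))*(-⅑ + (⅑)*(-9)) = ((-75 + 2/(-1))/(-32 + 1/(-1)))*(-⅑ - 1) = ((-75 + 2*(-1))/(-32 - 1))*(-10/9) = ((-75 - 2)/(-33))*(-10/9) = -1/33*(-77)*(-10/9) = (7/3)*(-10/9) = -70/27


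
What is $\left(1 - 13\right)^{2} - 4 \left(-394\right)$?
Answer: $1720$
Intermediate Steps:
$\left(1 - 13\right)^{2} - 4 \left(-394\right) = \left(-12\right)^{2} - -1576 = 144 + 1576 = 1720$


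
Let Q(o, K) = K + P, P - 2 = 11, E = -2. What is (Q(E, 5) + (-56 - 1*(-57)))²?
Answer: 361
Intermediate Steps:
P = 13 (P = 2 + 11 = 13)
Q(o, K) = 13 + K (Q(o, K) = K + 13 = 13 + K)
(Q(E, 5) + (-56 - 1*(-57)))² = ((13 + 5) + (-56 - 1*(-57)))² = (18 + (-56 + 57))² = (18 + 1)² = 19² = 361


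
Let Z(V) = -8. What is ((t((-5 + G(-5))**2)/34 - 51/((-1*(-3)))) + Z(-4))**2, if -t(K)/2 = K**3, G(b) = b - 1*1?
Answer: 3139934384196/289 ≈ 1.0865e+10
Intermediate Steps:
G(b) = -1 + b (G(b) = b - 1 = -1 + b)
t(K) = -2*K**3
((t((-5 + G(-5))**2)/34 - 51/((-1*(-3)))) + Z(-4))**2 = ((-2*(-5 + (-1 - 5))**6/34 - 51/((-1*(-3)))) - 8)**2 = ((-2*(-5 - 6)**6*(1/34) - 51/3) - 8)**2 = ((-2*((-11)**2)**3*(1/34) - 51*1/3) - 8)**2 = ((-2*121**3*(1/34) - 17) - 8)**2 = ((-2*1771561*(1/34) - 17) - 8)**2 = ((-3543122*1/34 - 17) - 8)**2 = ((-1771561/17 - 17) - 8)**2 = (-1771850/17 - 8)**2 = (-1771986/17)**2 = 3139934384196/289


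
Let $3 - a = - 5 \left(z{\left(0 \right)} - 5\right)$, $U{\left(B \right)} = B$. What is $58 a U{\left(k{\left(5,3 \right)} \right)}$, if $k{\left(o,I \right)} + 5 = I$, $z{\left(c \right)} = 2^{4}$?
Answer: $-6728$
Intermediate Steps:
$z{\left(c \right)} = 16$
$k{\left(o,I \right)} = -5 + I$
$a = 58$ ($a = 3 - - 5 \left(16 - 5\right) = 3 - \left(-5\right) 11 = 3 - -55 = 3 + 55 = 58$)
$58 a U{\left(k{\left(5,3 \right)} \right)} = 58 \cdot 58 \left(-5 + 3\right) = 58 \cdot 58 \left(-2\right) = 58 \left(-116\right) = -6728$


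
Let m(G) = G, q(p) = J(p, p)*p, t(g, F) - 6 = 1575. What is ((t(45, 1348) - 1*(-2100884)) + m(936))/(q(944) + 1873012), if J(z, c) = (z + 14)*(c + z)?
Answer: 2103401/1709289588 ≈ 0.0012306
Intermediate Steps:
J(z, c) = (14 + z)*(c + z)
t(g, F) = 1581 (t(g, F) = 6 + 1575 = 1581)
q(p) = p*(2*p**2 + 28*p) (q(p) = (p**2 + 14*p + 14*p + p*p)*p = (p**2 + 14*p + 14*p + p**2)*p = (2*p**2 + 28*p)*p = p*(2*p**2 + 28*p))
((t(45, 1348) - 1*(-2100884)) + m(936))/(q(944) + 1873012) = ((1581 - 1*(-2100884)) + 936)/(2*944**2*(14 + 944) + 1873012) = ((1581 + 2100884) + 936)/(2*891136*958 + 1873012) = (2102465 + 936)/(1707416576 + 1873012) = 2103401/1709289588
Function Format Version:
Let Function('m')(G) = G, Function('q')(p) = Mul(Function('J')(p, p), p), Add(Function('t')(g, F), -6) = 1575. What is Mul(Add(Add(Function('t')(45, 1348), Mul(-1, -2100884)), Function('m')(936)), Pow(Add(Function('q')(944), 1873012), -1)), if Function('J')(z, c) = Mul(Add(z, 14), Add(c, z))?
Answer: Rational(2103401, 1709289588) ≈ 0.0012306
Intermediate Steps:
Function('J')(z, c) = Mul(Add(14, z), Add(c, z))
Function('t')(g, F) = 1581 (Function('t')(g, F) = Add(6, 1575) = 1581)
Function('q')(p) = Mul(p, Add(Mul(2, Pow(p, 2)), Mul(28, p))) (Function('q')(p) = Mul(Add(Pow(p, 2), Mul(14, p), Mul(14, p), Mul(p, p)), p) = Mul(Add(Pow(p, 2), Mul(14, p), Mul(14, p), Pow(p, 2)), p) = Mul(Add(Mul(2, Pow(p, 2)), Mul(28, p)), p) = Mul(p, Add(Mul(2, Pow(p, 2)), Mul(28, p))))
Mul(Add(Add(Function('t')(45, 1348), Mul(-1, -2100884)), Function('m')(936)), Pow(Add(Function('q')(944), 1873012), -1)) = Mul(Add(Add(1581, Mul(-1, -2100884)), 936), Pow(Add(Mul(2, Pow(944, 2), Add(14, 944)), 1873012), -1)) = Mul(Add(Add(1581, 2100884), 936), Pow(Add(Mul(2, 891136, 958), 1873012), -1)) = Mul(Add(2102465, 936), Pow(Add(1707416576, 1873012), -1)) = Mul(2103401, Pow(1709289588, -1)) = Mul(2103401, Rational(1, 1709289588)) = Rational(2103401, 1709289588)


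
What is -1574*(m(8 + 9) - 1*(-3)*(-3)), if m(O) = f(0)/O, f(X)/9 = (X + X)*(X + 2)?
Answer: 14166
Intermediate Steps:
f(X) = 18*X*(2 + X) (f(X) = 9*((X + X)*(X + 2)) = 9*((2*X)*(2 + X)) = 9*(2*X*(2 + X)) = 18*X*(2 + X))
m(O) = 0 (m(O) = (18*0*(2 + 0))/O = (18*0*2)/O = 0/O = 0)
-1574*(m(8 + 9) - 1*(-3)*(-3)) = -1574*(0 - 1*(-3)*(-3)) = -1574*(0 + 3*(-3)) = -1574*(0 - 9) = -1574*(-9) = 14166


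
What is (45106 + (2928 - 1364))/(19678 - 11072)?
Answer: 1795/331 ≈ 5.4230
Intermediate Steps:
(45106 + (2928 - 1364))/(19678 - 11072) = (45106 + 1564)/8606 = 46670*(1/8606) = 1795/331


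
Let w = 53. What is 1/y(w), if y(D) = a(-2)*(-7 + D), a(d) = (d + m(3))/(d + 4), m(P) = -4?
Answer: -1/138 ≈ -0.0072464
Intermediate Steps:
a(d) = (-4 + d)/(4 + d) (a(d) = (d - 4)/(d + 4) = (-4 + d)/(4 + d))
y(D) = 21 - 3*D (y(D) = ((-4 - 2)/(4 - 2))*(-7 + D) = (-6/2)*(-7 + D) = ((½)*(-6))*(-7 + D) = -3*(-7 + D) = 21 - 3*D)
1/y(w) = 1/(21 - 3*53) = 1/(21 - 159) = 1/(-138) = -1/138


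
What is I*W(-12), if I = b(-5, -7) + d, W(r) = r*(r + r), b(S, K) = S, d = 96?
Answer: 26208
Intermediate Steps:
W(r) = 2*r² (W(r) = r*(2*r) = 2*r²)
I = 91 (I = -5 + 96 = 91)
I*W(-12) = 91*(2*(-12)²) = 91*(2*144) = 91*288 = 26208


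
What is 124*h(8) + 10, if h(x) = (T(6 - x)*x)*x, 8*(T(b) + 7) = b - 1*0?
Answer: -57526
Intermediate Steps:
T(b) = -7 + b/8 (T(b) = -7 + (b - 1*0)/8 = -7 + (b + 0)/8 = -7 + b/8)
h(x) = x²*(-25/4 - x/8) (h(x) = ((-7 + (6 - x)/8)*x)*x = ((-7 + (¾ - x/8))*x)*x = ((-25/4 - x/8)*x)*x = (x*(-25/4 - x/8))*x = x²*(-25/4 - x/8))
124*h(8) + 10 = 124*((⅛)*8²*(-50 - 1*8)) + 10 = 124*((⅛)*64*(-50 - 8)) + 10 = 124*((⅛)*64*(-58)) + 10 = 124*(-464) + 10 = -57536 + 10 = -57526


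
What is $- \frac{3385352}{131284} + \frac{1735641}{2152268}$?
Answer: $- \frac{1764580721323}{70639588028} \approx -24.98$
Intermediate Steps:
$- \frac{3385352}{131284} + \frac{1735641}{2152268} = \left(-3385352\right) \frac{1}{131284} + 1735641 \cdot \frac{1}{2152268} = - \frac{846338}{32821} + \frac{1735641}{2152268} = - \frac{1764580721323}{70639588028}$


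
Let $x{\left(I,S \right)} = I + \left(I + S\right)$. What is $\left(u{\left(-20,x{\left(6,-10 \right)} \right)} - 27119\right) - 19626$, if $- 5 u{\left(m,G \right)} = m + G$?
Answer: $- \frac{233707}{5} \approx -46741.0$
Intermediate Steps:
$x{\left(I,S \right)} = S + 2 I$
$u{\left(m,G \right)} = - \frac{G}{5} - \frac{m}{5}$ ($u{\left(m,G \right)} = - \frac{m + G}{5} = - \frac{G + m}{5} = - \frac{G}{5} - \frac{m}{5}$)
$\left(u{\left(-20,x{\left(6,-10 \right)} \right)} - 27119\right) - 19626 = \left(\left(- \frac{-10 + 2 \cdot 6}{5} - -4\right) - 27119\right) - 19626 = \left(\left(- \frac{-10 + 12}{5} + 4\right) - 27119\right) - 19626 = \left(\left(\left(- \frac{1}{5}\right) 2 + 4\right) - 27119\right) - 19626 = \left(\left(- \frac{2}{5} + 4\right) - 27119\right) - 19626 = \left(\frac{18}{5} - 27119\right) - 19626 = - \frac{135577}{5} - 19626 = - \frac{233707}{5}$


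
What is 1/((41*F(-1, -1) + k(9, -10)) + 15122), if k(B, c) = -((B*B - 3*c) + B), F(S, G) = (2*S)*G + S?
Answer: 1/15043 ≈ 6.6476e-5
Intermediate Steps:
F(S, G) = S + 2*G*S (F(S, G) = 2*G*S + S = S + 2*G*S)
k(B, c) = -B - B² + 3*c (k(B, c) = -((B² - 3*c) + B) = -(B + B² - 3*c) = -B - B² + 3*c)
1/((41*F(-1, -1) + k(9, -10)) + 15122) = 1/((41*(-(1 + 2*(-1))) + (-1*9 - 1*9² + 3*(-10))) + 15122) = 1/((41*(-(1 - 2)) + (-9 - 1*81 - 30)) + 15122) = 1/((41*(-1*(-1)) + (-9 - 81 - 30)) + 15122) = 1/((41*1 - 120) + 15122) = 1/((41 - 120) + 15122) = 1/(-79 + 15122) = 1/15043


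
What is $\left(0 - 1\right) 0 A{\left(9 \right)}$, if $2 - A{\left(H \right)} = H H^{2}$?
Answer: $0$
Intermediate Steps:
$A{\left(H \right)} = 2 - H^{3}$ ($A{\left(H \right)} = 2 - H H^{2} = 2 - H^{3}$)
$\left(0 - 1\right) 0 A{\left(9 \right)} = \left(0 - 1\right) 0 \left(2 - 9^{3}\right) = \left(-1\right) 0 \left(2 - 729\right) = 0 \left(2 - 729\right) = 0 \left(-727\right) = 0$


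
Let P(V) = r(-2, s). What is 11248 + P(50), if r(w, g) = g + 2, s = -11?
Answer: 11239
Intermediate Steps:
r(w, g) = 2 + g
P(V) = -9 (P(V) = 2 - 11 = -9)
11248 + P(50) = 11248 - 9 = 11239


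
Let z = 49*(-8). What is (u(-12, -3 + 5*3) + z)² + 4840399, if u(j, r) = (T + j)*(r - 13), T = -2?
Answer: 4983283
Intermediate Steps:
z = -392
u(j, r) = (-13 + r)*(-2 + j) (u(j, r) = (-2 + j)*(r - 13) = (-2 + j)*(-13 + r) = (-13 + r)*(-2 + j))
(u(-12, -3 + 5*3) + z)² + 4840399 = ((26 - 13*(-12) - 2*(-3 + 5*3) - 12*(-3 + 5*3)) - 392)² + 4840399 = ((26 + 156 - 2*(-3 + 15) - 12*(-3 + 15)) - 392)² + 4840399 = ((26 + 156 - 2*12 - 12*12) - 392)² + 4840399 = ((26 + 156 - 24 - 144) - 392)² + 4840399 = (14 - 392)² + 4840399 = (-378)² + 4840399 = 142884 + 4840399 = 4983283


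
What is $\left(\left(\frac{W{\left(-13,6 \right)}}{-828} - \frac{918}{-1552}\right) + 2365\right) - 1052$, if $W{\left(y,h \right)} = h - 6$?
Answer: $\frac{1019347}{776} \approx 1313.6$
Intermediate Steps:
$W{\left(y,h \right)} = -6 + h$ ($W{\left(y,h \right)} = h - 6 = -6 + h$)
$\left(\left(\frac{W{\left(-13,6 \right)}}{-828} - \frac{918}{-1552}\right) + 2365\right) - 1052 = \left(\left(\frac{-6 + 6}{-828} - \frac{918}{-1552}\right) + 2365\right) - 1052 = \left(\left(0 \left(- \frac{1}{828}\right) - - \frac{459}{776}\right) + 2365\right) - 1052 = \left(\left(0 + \frac{459}{776}\right) + 2365\right) - 1052 = \left(\frac{459}{776} + 2365\right) - 1052 = \frac{1835699}{776} - 1052 = \frac{1019347}{776}$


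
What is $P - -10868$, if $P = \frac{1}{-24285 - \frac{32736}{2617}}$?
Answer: $\frac{691058959691}{63586581} \approx 10868.0$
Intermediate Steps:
$P = - \frac{2617}{63586581}$ ($P = \frac{1}{-24285 - \frac{32736}{2617}} = \frac{1}{- \frac{63586581}{2617}} = - \frac{2617}{63586581} \approx -4.1156 \cdot 10^{-5}$)
$P - -10868 = - \frac{2617}{63586581} - -10868 = - \frac{2617}{63586581} + 10868 = \frac{691058959691}{63586581}$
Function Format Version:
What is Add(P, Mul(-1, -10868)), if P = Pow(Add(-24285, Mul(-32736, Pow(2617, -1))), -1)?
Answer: Rational(691058959691, 63586581) ≈ 10868.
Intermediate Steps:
P = Rational(-2617, 63586581) (P = Pow(Add(-24285, Mul(-32736, Rational(1, 2617))), -1) = Pow(Add(-24285, Rational(-32736, 2617)), -1) = Pow(Rational(-63586581, 2617), -1) = Rational(-2617, 63586581) ≈ -4.1156e-5)
Add(P, Mul(-1, -10868)) = Add(Rational(-2617, 63586581), Mul(-1, -10868)) = Add(Rational(-2617, 63586581), 10868) = Rational(691058959691, 63586581)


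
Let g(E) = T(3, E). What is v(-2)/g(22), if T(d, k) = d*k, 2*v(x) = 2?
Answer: 1/66 ≈ 0.015152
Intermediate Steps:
v(x) = 1 (v(x) = (1/2)*2 = 1)
g(E) = 3*E
v(-2)/g(22) = 1/(3*22) = 1/66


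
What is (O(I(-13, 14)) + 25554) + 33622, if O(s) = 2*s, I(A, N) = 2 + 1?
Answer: 59182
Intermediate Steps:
I(A, N) = 3
(O(I(-13, 14)) + 25554) + 33622 = (2*3 + 25554) + 33622 = (6 + 25554) + 33622 = 25560 + 33622 = 59182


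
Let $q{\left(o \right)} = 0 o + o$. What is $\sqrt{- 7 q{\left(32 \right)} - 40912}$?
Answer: $4 i \sqrt{2571} \approx 202.82 i$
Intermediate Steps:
$q{\left(o \right)} = o$ ($q{\left(o \right)} = 0 + o = o$)
$\sqrt{- 7 q{\left(32 \right)} - 40912} = \sqrt{\left(-7\right) 32 - 40912} = \sqrt{-224 - 40912} = \sqrt{-41136} = 4 i \sqrt{2571}$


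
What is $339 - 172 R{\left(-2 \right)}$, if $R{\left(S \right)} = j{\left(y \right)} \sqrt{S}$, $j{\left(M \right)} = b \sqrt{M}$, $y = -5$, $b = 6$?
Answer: $339 + 1032 \sqrt{10} \approx 3602.5$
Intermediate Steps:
$j{\left(M \right)} = 6 \sqrt{M}$
$R{\left(S \right)} = 6 i \sqrt{5} \sqrt{S}$ ($R{\left(S \right)} = 6 \sqrt{-5} \sqrt{S} = 6 i \sqrt{5} \sqrt{S}$)
$339 - 172 R{\left(-2 \right)} = 339 - 172 \cdot 6 i \sqrt{5} \sqrt{-2} = 339 - 172 \cdot 6 i \sqrt{5} i \sqrt{2} = 339 - 172 \left(- 6 \sqrt{10}\right) = 339 + 1032 \sqrt{10}$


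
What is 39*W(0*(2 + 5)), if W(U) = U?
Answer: 0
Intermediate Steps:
39*W(0*(2 + 5)) = 39*(0*(2 + 5)) = 39*(0*7) = 39*0 = 0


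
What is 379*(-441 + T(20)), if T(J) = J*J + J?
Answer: -7959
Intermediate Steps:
T(J) = J + J**2 (T(J) = J**2 + J = J + J**2)
379*(-441 + T(20)) = 379*(-441 + 20*(1 + 20)) = 379*(-441 + 20*21) = 379*(-441 + 420) = 379*(-21) = -7959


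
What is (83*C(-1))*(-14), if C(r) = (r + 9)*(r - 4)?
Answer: 46480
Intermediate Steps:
C(r) = (-4 + r)*(9 + r) (C(r) = (9 + r)*(-4 + r) = (-4 + r)*(9 + r))
(83*C(-1))*(-14) = (83*(-36 + (-1)**2 + 5*(-1)))*(-14) = (83*(-36 + 1 - 5))*(-14) = (83*(-40))*(-14) = -3320*(-14) = 46480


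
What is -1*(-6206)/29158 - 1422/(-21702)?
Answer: 14678774/52732243 ≈ 0.27836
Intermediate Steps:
-1*(-6206)/29158 - 1422/(-21702) = 6206*(1/29158) - 1422*(-1/21702) = 3103/14579 + 237/3617 = 14678774/52732243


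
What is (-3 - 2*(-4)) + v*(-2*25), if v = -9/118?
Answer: 520/59 ≈ 8.8136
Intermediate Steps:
v = -9/118 (v = -9*1/118 = -9/118 ≈ -0.076271)
(-3 - 2*(-4)) + v*(-2*25) = (-3 - 2*(-4)) - (-9)*25/59 = (-3 + 8) - 9/118*(-50) = 5 + 225/59 = 520/59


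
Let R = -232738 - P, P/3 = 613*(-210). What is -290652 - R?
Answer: -444104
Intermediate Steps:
P = -386190 (P = 3*(613*(-210)) = 3*(-128730) = -386190)
R = 153452 (R = -232738 - 1*(-386190) = -232738 + 386190 = 153452)
-290652 - R = -290652 - 1*153452 = -290652 - 153452 = -444104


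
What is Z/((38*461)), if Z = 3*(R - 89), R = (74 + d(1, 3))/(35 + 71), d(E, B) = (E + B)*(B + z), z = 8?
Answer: -6987/464227 ≈ -0.015051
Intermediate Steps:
d(E, B) = (8 + B)*(B + E) (d(E, B) = (E + B)*(B + 8) = (B + E)*(8 + B) = (8 + B)*(B + E))
R = 59/53 (R = (74 + (3² + 8*3 + 8*1 + 3*1))/(35 + 71) = (74 + (9 + 24 + 8 + 3))/106 = (74 + 44)*(1/106) = 118*(1/106) = 59/53 ≈ 1.1132)
Z = -13974/53 (Z = 3*(59/53 - 89) = 3*(-4658/53) = -13974/53 ≈ -263.66)
Z/((38*461)) = -13974/(53*(38*461)) = -13974/53/17518 = -13974/53*1/17518 = -6987/464227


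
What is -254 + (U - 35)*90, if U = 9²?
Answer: 3886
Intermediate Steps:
U = 81
-254 + (U - 35)*90 = -254 + (81 - 35)*90 = -254 + 46*90 = -254 + 4140 = 3886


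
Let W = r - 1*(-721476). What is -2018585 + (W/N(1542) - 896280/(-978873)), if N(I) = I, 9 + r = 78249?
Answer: -24175497940407/11979541 ≈ -2.0181e+6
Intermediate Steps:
r = 78240 (r = -9 + 78249 = 78240)
W = 799716 (W = 78240 - 1*(-721476) = 78240 + 721476 = 799716)
-2018585 + (W/N(1542) - 896280/(-978873)) = -2018585 + (799716/1542 - 896280/(-978873)) = -2018585 + (799716*(1/1542) - 896280*(-1/978873)) = -2018585 + (133286/257 + 42680/46613) = -2018585 + 6223829078/11979541 = -24175497940407/11979541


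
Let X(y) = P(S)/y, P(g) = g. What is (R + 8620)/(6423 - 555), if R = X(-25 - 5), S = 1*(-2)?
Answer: 129301/88020 ≈ 1.4690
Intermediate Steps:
S = -2
X(y) = -2/y
R = 1/15 (R = -2/(-25 - 5) = -2/(-30) = -2*(-1/30) = 1/15 ≈ 0.066667)
(R + 8620)/(6423 - 555) = (1/15 + 8620)/(6423 - 555) = (129301/15)/5868 = (129301/15)*(1/5868) = 129301/88020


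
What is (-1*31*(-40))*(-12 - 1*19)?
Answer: -38440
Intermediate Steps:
(-1*31*(-40))*(-12 - 1*19) = (-31*(-40))*(-12 - 19) = 1240*(-31) = -38440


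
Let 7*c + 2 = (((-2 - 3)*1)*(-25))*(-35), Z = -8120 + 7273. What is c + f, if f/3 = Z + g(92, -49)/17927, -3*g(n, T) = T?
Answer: -56761955/17927 ≈ -3166.3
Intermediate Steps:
g(n, T) = -T/3
Z = -847
c = -4377/7 (c = -2/7 + ((((-2 - 3)*1)*(-25))*(-35))/7 = -2/7 + ((-5*1*(-25))*(-35))/7 = -2/7 + (-5*(-25)*(-35))/7 = -2/7 + (125*(-35))/7 = -2/7 + (⅐)*(-4375) = -2/7 - 625 = -4377/7 ≈ -625.29)
f = -6507494/2561 (f = 3*(-847 - ⅓*(-49)/17927) = 3*(-847 + (49/3)*(1/17927)) = 3*(-847 + 7/7683) = 3*(-6507494/7683) = -6507494/2561 ≈ -2541.0)
c + f = -4377/7 - 6507494/2561 = -56761955/17927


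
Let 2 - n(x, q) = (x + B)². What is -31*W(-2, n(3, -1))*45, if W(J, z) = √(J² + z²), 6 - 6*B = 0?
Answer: -13950*√2 ≈ -19728.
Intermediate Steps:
B = 1 (B = 1 - ⅙*0 = 1 + 0 = 1)
n(x, q) = 2 - (1 + x)² (n(x, q) = 2 - (x + 1)² = 2 - (1 + x)²)
-31*W(-2, n(3, -1))*45 = -31*√((-2)² + (2 - (1 + 3)²)²)*45 = -31*√(4 + (2 - 1*4²)²)*45 = -31*√(4 + (2 - 1*16)²)*45 = -31*√(4 + (2 - 16)²)*45 = -31*√(4 + (-14)²)*45 = -31*√(4 + 196)*45 = -310*√2*45 = -13950*√2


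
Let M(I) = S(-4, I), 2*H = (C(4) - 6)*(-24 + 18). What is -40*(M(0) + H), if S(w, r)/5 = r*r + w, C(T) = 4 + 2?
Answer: 800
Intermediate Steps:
C(T) = 6
S(w, r) = 5*w + 5*r² (S(w, r) = 5*(r*r + w) = 5*(r² + w) = 5*(w + r²) = 5*w + 5*r²)
H = 0 (H = ((6 - 6)*(-24 + 18))/2 = (0*(-6))/2 = (½)*0 = 0)
M(I) = -20 + 5*I² (M(I) = 5*(-4) + 5*I² = -20 + 5*I²)
-40*(M(0) + H) = -40*((-20 + 5*0²) + 0) = -40*((-20 + 5*0) + 0) = -40*((-20 + 0) + 0) = -40*(-20 + 0) = -40*(-20) = 800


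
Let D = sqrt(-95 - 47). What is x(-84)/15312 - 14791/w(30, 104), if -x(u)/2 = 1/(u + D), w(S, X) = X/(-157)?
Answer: 2666058773329/119400424 + I*sqrt(142)/55107888 ≈ 22329.0 + 2.1624e-7*I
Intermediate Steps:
D = I*sqrt(142) (D = sqrt(-142) = I*sqrt(142) ≈ 11.916*I)
w(S, X) = -X/157 (w(S, X) = X*(-1/157) = -X/157)
x(u) = -2/(u + I*sqrt(142))
x(-84)/15312 - 14791/w(30, 104) = -2/(-84 + I*sqrt(142))/15312 - 14791/((-1/157*104)) = -2/(-84 + I*sqrt(142))*(1/15312) - 14791/(-104/157) = -1/(7656*(-84 + I*sqrt(142))) - 14791*(-157/104) = -1/(7656*(-84 + I*sqrt(142))) + 2322187/104 = 2322187/104 - 1/(7656*(-84 + I*sqrt(142)))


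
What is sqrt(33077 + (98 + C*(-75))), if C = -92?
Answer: 5*sqrt(1603) ≈ 200.19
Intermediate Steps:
sqrt(33077 + (98 + C*(-75))) = sqrt(33077 + (98 - 92*(-75))) = sqrt(33077 + (98 + 6900)) = sqrt(33077 + 6998) = sqrt(40075) = 5*sqrt(1603)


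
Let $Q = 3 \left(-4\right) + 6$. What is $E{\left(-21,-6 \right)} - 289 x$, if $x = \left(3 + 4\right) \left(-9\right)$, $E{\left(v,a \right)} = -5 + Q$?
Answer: $18196$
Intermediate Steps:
$Q = -6$ ($Q = -12 + 6 = -6$)
$E{\left(v,a \right)} = -11$ ($E{\left(v,a \right)} = -5 - 6 = -11$)
$x = -63$ ($x = 7 \left(-9\right) = -63$)
$E{\left(-21,-6 \right)} - 289 x = -11 - -18207 = -11 + 18207 = 18196$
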